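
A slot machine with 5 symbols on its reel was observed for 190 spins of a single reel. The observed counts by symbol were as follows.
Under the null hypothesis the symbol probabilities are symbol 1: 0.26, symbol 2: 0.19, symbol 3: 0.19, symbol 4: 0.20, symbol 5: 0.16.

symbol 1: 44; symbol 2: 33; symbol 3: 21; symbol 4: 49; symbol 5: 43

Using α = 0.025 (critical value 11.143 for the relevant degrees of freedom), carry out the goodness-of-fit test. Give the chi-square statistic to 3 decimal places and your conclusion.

Expected counts E_i = n·p_i: 190×0.26 = 49.4, 190×0.19 = 36.1, 190×0.19 = 36.1, 190×0.20 = 38, 190×0.16 = 30.4.
χ² = (44−49.4)²/49.4 + (33−36.1)²/36.1 + (21−36.1)²/36.1 + (49−38)²/38 + (43−30.4)²/30.4
   = 0.5903 + 0.2662 + 6.3161 + 3.1842 + 5.2224
Sum = 15.579
df = 4. Since 15.579 > 11.143, we reject H₀.

15.579; reject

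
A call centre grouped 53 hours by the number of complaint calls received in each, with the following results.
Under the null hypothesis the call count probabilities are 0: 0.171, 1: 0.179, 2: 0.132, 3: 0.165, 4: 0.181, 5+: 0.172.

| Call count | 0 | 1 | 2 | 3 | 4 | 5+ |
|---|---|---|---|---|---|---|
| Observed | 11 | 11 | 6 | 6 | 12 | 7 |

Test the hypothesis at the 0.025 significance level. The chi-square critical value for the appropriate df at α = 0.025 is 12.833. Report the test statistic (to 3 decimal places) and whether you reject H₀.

2.754; do not reject

Expected counts E_i = n·p_i: 53×0.171 = 9.063, 53×0.179 = 9.487, 53×0.132 = 6.996, 53×0.165 = 8.745, 53×0.181 = 9.593, 53×0.172 = 9.116.
χ² = (11−9.063)²/9.063 + (11−9.487)²/9.487 + (6−6.996)²/6.996 + (6−8.745)²/8.745 + (12−9.593)²/9.593 + (7−9.116)²/9.116
   = 0.4140 + 0.2413 + 0.1418 + 0.8616 + 0.6039 + 0.4912
Sum = 2.754
df = 5. Since 2.754 < 12.833, we do not reject H₀.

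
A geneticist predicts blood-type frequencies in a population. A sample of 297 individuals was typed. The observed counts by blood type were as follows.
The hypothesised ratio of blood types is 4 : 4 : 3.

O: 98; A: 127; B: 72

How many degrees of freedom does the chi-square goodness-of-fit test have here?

2

There are k = 3 categories and no parameters were estimated from the data, so df = 3 − 1 = 2.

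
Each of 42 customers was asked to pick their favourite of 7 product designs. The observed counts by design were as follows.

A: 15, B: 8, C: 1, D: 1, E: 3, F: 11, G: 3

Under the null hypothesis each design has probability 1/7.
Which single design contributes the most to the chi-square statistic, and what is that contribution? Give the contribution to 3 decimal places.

A, 13.500

Under H₀ each category has probability 1/7, so each expected count is 42/7 = 6.
χ² = (15−6)²/6 + (8−6)²/6 + (1−6)²/6 + (1−6)²/6 + (3−6)²/6 + (11−6)²/6 + (3−6)²/6
   = 13.5000 + 0.6667 + 4.1667 + 4.1667 + 1.5000 + 4.1667 + 1.5000
The largest term is for A: 13.500.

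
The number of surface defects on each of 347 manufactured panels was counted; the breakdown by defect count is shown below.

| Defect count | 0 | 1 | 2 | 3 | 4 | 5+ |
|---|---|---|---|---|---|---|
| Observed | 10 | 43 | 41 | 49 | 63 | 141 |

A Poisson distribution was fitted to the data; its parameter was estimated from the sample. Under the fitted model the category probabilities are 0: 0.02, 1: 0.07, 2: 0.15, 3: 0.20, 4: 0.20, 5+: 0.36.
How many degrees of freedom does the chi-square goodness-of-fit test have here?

4

There are k = 6 categories and 1 parameter estimated from the data, so df = 6 − 1 − 1 = 4.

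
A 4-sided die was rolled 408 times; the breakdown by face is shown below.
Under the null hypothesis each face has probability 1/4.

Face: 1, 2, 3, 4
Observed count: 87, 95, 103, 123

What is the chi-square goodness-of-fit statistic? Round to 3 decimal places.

Under H₀ each category has probability 1/4, so each expected count is 408/4 = 102.
χ² = (87−102)²/102 + (95−102)²/102 + (103−102)²/102 + (123−102)²/102
   = 2.2059 + 0.4804 + 0.0098 + 4.3235
Sum = 7.020

7.020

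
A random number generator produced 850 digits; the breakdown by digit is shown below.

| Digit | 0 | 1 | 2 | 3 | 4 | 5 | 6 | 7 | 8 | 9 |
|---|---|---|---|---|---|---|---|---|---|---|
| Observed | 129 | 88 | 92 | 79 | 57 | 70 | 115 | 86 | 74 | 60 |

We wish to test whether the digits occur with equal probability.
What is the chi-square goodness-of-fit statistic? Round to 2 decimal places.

55.13

Expected count for each of the 10 categories: 850/10 = 85.
χ² = (129−85)²/85 + (88−85)²/85 + (92−85)²/85 + (79−85)²/85 + (57−85)²/85 + (70−85)²/85 + (115−85)²/85 + (86−85)²/85 + (74−85)²/85 + (60−85)²/85
   = 22.776 + 0.106 + 0.576 + 0.424 + 9.224 + 2.647 + 10.588 + 0.012 + 1.424 + 7.353
Sum = 55.13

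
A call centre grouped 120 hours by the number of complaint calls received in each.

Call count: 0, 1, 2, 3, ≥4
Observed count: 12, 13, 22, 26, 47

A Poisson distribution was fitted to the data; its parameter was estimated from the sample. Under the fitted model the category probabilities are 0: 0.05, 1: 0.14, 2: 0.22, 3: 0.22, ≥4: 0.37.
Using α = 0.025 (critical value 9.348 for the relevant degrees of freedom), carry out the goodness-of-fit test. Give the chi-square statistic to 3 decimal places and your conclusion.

7.751; do not reject

Expected counts E_i = n·p_i: 120×0.05 = 6, 120×0.14 = 16.8, 120×0.22 = 26.4, 120×0.22 = 26.4, 120×0.37 = 44.4.
0: (12 − 6)²/6 = 36/6 = 6.0000
1: (13 − 16.8)²/16.8 = 14.44/16.8 = 0.8595
2: (22 − 26.4)²/26.4 = 19.36/26.4 = 0.7333
3: (26 − 26.4)²/26.4 = 0.16/26.4 = 0.0061
≥4: (47 − 44.4)²/44.4 = 6.76/44.4 = 0.1523
Sum = 7.751
df = 3. Since 7.751 < 9.348, we do not reject H₀.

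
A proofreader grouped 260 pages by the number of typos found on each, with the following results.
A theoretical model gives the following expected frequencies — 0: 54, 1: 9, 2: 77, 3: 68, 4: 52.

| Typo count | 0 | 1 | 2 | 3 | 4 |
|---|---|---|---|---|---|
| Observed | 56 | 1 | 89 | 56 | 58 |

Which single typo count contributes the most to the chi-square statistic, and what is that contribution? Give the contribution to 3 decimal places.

cat         O        E   (O−E)²/E
0          56       54     0.0741
1           1        9     7.1111
2          89       77     1.8701
3          56       68     2.1176
4          58       52     0.6923
The largest term is for 1: 7.111.

1, 7.111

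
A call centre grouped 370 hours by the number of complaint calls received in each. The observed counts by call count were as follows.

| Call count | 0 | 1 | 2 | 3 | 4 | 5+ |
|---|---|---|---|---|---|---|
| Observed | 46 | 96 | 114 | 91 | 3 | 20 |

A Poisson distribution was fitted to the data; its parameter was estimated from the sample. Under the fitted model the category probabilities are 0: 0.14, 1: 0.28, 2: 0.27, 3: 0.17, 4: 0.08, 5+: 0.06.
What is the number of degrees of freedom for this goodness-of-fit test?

4

There are k = 6 categories and 1 parameter estimated from the data, so df = 6 − 1 − 1 = 4.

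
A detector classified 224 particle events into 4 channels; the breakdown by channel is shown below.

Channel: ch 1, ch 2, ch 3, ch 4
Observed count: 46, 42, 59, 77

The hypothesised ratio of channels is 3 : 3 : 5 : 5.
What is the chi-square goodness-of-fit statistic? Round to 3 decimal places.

2.810

Ratio total = 16. Expected counts: 224×3/16 = 42, 224×3/16 = 42, 224×5/16 = 70, 224×5/16 = 70.
ch 1: (46 − 42)²/42 = 16/42 = 0.3810
ch 2: (42 − 42)²/42 = 0/42 = 0.0000
ch 3: (59 − 70)²/70 = 121/70 = 1.7286
ch 4: (77 − 70)²/70 = 49/70 = 0.7000
Sum = 2.810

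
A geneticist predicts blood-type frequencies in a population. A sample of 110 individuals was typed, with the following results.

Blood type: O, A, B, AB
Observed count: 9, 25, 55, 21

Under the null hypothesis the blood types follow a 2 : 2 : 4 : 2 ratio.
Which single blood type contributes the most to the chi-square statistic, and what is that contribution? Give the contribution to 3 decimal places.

Ratio total = 10. Expected counts: 110×2/10 = 22, 110×2/10 = 22, 110×4/10 = 44, 110×2/10 = 22.
χ² = (9−22)²/22 + (25−22)²/22 + (55−44)²/44 + (21−22)²/22
   = 7.6818 + 0.4091 + 2.7500 + 0.0455
The largest term is for O: 7.682.

O, 7.682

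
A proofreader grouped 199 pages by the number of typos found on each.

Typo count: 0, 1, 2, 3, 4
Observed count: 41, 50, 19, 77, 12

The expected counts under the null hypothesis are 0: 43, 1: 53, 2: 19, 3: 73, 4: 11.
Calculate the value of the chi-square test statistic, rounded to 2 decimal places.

0: (41 − 43)²/43 = 4/43 = 0.093
1: (50 − 53)²/53 = 9/53 = 0.170
2: (19 − 19)²/19 = 0/19 = 0.000
3: (77 − 73)²/73 = 16/73 = 0.219
4: (12 − 11)²/11 = 1/11 = 0.091
Sum = 0.57

0.57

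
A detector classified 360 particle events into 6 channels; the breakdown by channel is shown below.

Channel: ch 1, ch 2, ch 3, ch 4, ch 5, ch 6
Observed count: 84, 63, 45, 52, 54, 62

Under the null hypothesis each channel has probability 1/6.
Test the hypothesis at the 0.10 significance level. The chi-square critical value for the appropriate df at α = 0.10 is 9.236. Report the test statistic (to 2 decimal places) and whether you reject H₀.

15.23; reject

Under H₀ each category has probability 1/6, so each expected count is 360/6 = 60.
cat         O        E   (O−E)²/E
ch 1       84       60      9.600
ch 2       63       60      0.150
ch 3       45       60      3.750
ch 4       52       60      1.067
ch 5       54       60      0.600
ch 6       62       60      0.067
Sum = 15.23
df = 5. Since 15.23 > 9.236, we reject H₀.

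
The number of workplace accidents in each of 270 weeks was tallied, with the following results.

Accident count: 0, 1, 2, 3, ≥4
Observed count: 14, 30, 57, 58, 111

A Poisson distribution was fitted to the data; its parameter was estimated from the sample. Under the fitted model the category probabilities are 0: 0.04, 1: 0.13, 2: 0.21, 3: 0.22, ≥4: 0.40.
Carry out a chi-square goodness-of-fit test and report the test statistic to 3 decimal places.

1.807

Expected counts E_i = n·p_i: 270×0.04 = 10.8, 270×0.13 = 35.1, 270×0.21 = 56.7, 270×0.22 = 59.4, 270×0.40 = 108.
χ² = (14−10.8)²/10.8 + (30−35.1)²/35.1 + (57−56.7)²/56.7 + (58−59.4)²/59.4 + (111−108)²/108
   = 0.9481 + 0.7410 + 0.0016 + 0.0330 + 0.0833
Sum = 1.807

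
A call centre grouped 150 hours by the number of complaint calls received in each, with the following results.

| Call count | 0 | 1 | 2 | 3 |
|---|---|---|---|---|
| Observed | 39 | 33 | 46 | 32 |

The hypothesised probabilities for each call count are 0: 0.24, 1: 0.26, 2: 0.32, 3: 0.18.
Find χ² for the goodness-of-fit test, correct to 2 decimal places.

2.18

Expected counts E_i = n·p_i: 150×0.24 = 36, 150×0.26 = 39, 150×0.32 = 48, 150×0.18 = 27.
χ² = (39−36)²/36 + (33−39)²/39 + (46−48)²/48 + (32−27)²/27
   = 0.250 + 0.923 + 0.083 + 0.926
Sum = 2.18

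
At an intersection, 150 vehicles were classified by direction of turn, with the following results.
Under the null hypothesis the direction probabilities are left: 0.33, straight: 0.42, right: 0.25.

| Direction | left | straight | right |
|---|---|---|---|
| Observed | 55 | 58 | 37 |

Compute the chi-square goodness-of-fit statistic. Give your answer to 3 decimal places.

1.015

Expected counts E_i = n·p_i: 150×0.33 = 49.5, 150×0.42 = 63, 150×0.25 = 37.5.
cat           O        E   (O−E)²/E
left         55     49.5     0.6111
straight     58       63     0.3968
right        37     37.5     0.0067
Sum = 1.015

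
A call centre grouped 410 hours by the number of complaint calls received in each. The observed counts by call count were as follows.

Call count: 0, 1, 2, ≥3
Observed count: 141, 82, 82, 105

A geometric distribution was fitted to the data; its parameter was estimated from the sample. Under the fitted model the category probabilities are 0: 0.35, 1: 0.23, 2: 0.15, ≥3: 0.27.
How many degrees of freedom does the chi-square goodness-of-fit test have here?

There are k = 4 categories and 1 parameter estimated from the data, so df = 4 − 1 − 1 = 2.

2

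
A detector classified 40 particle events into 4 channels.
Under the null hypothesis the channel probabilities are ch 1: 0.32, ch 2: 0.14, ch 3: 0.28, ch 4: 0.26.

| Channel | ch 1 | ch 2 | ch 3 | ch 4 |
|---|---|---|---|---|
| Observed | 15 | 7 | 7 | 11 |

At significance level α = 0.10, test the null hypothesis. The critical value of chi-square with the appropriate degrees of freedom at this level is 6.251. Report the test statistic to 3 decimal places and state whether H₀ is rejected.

Expected counts E_i = n·p_i: 40×0.32 = 12.8, 40×0.14 = 5.6, 40×0.28 = 11.2, 40×0.26 = 10.4.
cat         O        E   (O−E)²/E
ch 1       15     12.8     0.3781
ch 2        7      5.6     0.3500
ch 3        7     11.2     1.5750
ch 4       11     10.4     0.0346
Sum = 2.338
df = 3. Since 2.338 < 6.251, we do not reject H₀.

2.338; do not reject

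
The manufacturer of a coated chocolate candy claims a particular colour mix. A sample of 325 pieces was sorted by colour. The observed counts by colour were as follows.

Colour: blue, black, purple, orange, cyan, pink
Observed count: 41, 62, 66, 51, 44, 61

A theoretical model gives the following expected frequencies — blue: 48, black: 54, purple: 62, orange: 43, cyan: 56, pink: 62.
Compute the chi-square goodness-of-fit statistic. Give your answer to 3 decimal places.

6.540

blue: (41 − 48)²/48 = 49/48 = 1.0208
black: (62 − 54)²/54 = 64/54 = 1.1852
purple: (66 − 62)²/62 = 16/62 = 0.2581
orange: (51 − 43)²/43 = 64/43 = 1.4884
cyan: (44 − 56)²/56 = 144/56 = 2.5714
pink: (61 − 62)²/62 = 1/62 = 0.0161
Sum = 6.540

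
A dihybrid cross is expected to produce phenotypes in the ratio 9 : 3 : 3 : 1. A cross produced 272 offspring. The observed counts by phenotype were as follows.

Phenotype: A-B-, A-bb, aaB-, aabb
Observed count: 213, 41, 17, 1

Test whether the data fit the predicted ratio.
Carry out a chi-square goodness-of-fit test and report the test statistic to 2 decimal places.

63.22

Ratio total = 16. Expected counts: 272×9/16 = 153, 272×3/16 = 51, 272×3/16 = 51, 272×1/16 = 17.
cat         O        E   (O−E)²/E
A-B-      213      153     23.529
A-bb       41       51      1.961
aaB-       17       51     22.667
aabb        1       17     15.059
Sum = 63.22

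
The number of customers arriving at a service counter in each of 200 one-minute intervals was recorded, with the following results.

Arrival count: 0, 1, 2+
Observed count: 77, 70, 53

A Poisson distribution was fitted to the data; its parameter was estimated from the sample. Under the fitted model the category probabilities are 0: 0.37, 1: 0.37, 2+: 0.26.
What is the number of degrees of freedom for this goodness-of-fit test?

1

There are k = 3 categories and 1 parameter estimated from the data, so df = 3 − 1 − 1 = 1.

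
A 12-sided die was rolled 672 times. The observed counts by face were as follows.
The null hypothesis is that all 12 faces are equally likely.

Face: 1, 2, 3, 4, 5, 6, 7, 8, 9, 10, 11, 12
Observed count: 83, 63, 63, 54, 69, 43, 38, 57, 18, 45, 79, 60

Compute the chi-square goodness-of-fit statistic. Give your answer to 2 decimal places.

64.36

Expected count for each of the 12 categories: 672/12 = 56.
χ² = (83−56)²/56 + (63−56)²/56 + (63−56)²/56 + (54−56)²/56 + (69−56)²/56 + (43−56)²/56 + (38−56)²/56 + (57−56)²/56 + (18−56)²/56 + (45−56)²/56 + (79−56)²/56 + (60−56)²/56
   = 13.018 + 0.875 + 0.875 + 0.071 + 3.018 + 3.018 + 5.786 + 0.018 + 25.786 + 2.161 + 9.446 + 0.286
Sum = 64.36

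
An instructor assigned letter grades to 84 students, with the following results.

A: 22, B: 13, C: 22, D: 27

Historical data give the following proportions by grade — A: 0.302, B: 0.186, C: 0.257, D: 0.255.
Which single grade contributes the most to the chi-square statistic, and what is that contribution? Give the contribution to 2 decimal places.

Expected counts E_i = n·p_i: 84×0.302 = 25.368, 84×0.186 = 15.624, 84×0.257 = 21.588, 84×0.255 = 21.42.
χ² = (22−25.368)²/25.368 + (13−15.624)²/15.624 + (22−21.588)²/21.588 + (27−21.42)²/21.42
   = 0.447 + 0.441 + 0.008 + 1.454
The largest term is for D: 1.45.

D, 1.45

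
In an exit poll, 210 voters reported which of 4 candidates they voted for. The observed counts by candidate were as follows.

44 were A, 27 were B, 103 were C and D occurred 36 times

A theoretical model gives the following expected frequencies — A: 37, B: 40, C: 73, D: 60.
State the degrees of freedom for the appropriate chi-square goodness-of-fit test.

3

There are k = 4 categories and no parameters were estimated from the data, so df = 4 − 1 = 3.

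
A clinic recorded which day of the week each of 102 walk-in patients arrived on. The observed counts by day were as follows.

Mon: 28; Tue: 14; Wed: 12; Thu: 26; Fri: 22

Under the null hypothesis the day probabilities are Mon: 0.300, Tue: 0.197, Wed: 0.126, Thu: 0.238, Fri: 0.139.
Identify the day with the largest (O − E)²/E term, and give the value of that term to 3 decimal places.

Fri, 4.315

Expected counts E_i = n·p_i: 102×0.300 = 30.6, 102×0.197 = 20.094, 102×0.126 = 12.852, 102×0.238 = 24.276, 102×0.139 = 14.178.
χ² = (28−30.6)²/30.6 + (14−20.094)²/20.094 + (12−12.852)²/12.852 + (26−24.276)²/24.276 + (22−14.178)²/14.178
   = 0.2209 + 1.8482 + 0.0565 + 0.1224 + 4.3154
The largest term is for Fri: 4.315.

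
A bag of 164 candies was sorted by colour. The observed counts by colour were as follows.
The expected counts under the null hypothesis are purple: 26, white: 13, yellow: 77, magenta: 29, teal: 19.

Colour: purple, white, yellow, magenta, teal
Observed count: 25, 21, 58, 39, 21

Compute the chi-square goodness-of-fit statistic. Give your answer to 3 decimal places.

χ² = (25−26)²/26 + (21−13)²/13 + (58−77)²/77 + (39−29)²/29 + (21−19)²/19
   = 0.0385 + 4.9231 + 4.6883 + 3.4483 + 0.2105
Sum = 13.309

13.309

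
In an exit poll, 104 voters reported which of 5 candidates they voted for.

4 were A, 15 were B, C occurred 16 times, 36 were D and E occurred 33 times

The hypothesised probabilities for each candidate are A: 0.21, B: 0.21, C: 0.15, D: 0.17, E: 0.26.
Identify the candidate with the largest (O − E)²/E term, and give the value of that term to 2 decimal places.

D, 18.98

Expected counts E_i = n·p_i: 104×0.21 = 21.84, 104×0.21 = 21.84, 104×0.15 = 15.6, 104×0.17 = 17.68, 104×0.26 = 27.04.
cat         O        E   (O−E)²/E
A           4    21.84     14.573
B          15    21.84      2.142
C          16     15.6      0.010
D          36    17.68     18.983
E          33    27.04      1.314
The largest term is for D: 18.98.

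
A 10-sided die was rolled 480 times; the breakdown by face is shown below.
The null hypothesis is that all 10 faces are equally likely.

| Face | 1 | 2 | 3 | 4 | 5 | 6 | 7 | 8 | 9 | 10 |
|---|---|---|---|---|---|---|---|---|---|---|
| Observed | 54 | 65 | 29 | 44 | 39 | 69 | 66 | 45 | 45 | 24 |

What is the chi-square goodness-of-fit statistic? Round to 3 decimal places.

Expected count for each of the 10 categories: 480/10 = 48.
1: (54 − 48)²/48 = 36/48 = 0.7500
2: (65 − 48)²/48 = 289/48 = 6.0208
3: (29 − 48)²/48 = 361/48 = 7.5208
4: (44 − 48)²/48 = 16/48 = 0.3333
5: (39 − 48)²/48 = 81/48 = 1.6875
6: (69 − 48)²/48 = 441/48 = 9.1875
7: (66 − 48)²/48 = 324/48 = 6.7500
8: (45 − 48)²/48 = 9/48 = 0.1875
9: (45 − 48)²/48 = 9/48 = 0.1875
10: (24 − 48)²/48 = 576/48 = 12.0000
Sum = 44.625

44.625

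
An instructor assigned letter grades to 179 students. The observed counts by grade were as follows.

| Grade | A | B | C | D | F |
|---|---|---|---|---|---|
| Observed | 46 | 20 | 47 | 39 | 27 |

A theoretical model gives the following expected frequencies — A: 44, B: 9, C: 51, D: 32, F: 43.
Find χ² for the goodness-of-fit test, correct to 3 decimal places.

A: (46 − 44)²/44 = 4/44 = 0.0909
B: (20 − 9)²/9 = 121/9 = 13.4444
C: (47 − 51)²/51 = 16/51 = 0.3137
D: (39 − 32)²/32 = 49/32 = 1.5313
F: (27 − 43)²/43 = 256/43 = 5.9535
Sum = 21.334

21.334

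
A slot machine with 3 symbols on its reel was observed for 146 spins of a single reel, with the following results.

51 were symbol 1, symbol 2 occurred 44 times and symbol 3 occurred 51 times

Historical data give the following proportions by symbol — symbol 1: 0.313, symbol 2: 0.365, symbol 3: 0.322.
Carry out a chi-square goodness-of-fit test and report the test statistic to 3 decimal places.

Expected counts E_i = n·p_i: 146×0.313 = 45.698, 146×0.365 = 53.29, 146×0.322 = 47.012.
cat           O        E   (O−E)²/E
symbol 1     51   45.698     0.6152
symbol 2     44    53.29     1.6195
symbol 3     51   47.012     0.3383
Sum = 2.573

2.573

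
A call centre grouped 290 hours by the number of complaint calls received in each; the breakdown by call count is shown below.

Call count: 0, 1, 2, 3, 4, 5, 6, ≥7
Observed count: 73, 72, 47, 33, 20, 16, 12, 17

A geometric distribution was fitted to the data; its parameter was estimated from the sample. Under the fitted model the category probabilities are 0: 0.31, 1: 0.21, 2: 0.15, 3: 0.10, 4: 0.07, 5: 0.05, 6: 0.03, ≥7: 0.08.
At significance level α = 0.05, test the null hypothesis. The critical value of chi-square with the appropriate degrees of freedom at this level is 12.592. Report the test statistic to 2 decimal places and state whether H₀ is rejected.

9.10; do not reject

Expected counts E_i = n·p_i: 290×0.31 = 89.9, 290×0.21 = 60.9, 290×0.15 = 43.5, 290×0.10 = 29, 290×0.07 = 20.3, 290×0.05 = 14.5, 290×0.03 = 8.7, 290×0.08 = 23.2.
cat         O        E   (O−E)²/E
0          73     89.9      3.177
1          72     60.9      2.023
2          47     43.5      0.282
3          33       29      0.552
4          20     20.3      0.004
5          16     14.5      0.155
6          12      8.7      1.252
≥7         17     23.2      1.657
Sum = 9.10
df = 6. Since 9.10 < 12.592, we do not reject H₀.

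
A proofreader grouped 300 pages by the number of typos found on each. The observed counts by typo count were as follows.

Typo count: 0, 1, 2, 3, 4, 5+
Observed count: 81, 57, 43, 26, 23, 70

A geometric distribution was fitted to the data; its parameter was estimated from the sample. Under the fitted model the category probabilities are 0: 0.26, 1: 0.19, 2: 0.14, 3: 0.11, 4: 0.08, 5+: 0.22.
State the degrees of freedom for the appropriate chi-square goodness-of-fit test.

4

There are k = 6 categories and 1 parameter estimated from the data, so df = 6 − 1 − 1 = 4.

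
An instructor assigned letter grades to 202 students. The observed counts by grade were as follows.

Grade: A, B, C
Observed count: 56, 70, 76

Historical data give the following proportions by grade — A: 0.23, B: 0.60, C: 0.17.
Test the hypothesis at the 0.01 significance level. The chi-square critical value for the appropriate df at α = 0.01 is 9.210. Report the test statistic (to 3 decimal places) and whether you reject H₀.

74.128; reject

Expected counts E_i = n·p_i: 202×0.23 = 46.46, 202×0.60 = 121.2, 202×0.17 = 34.34.
A: (56 − 46.46)²/46.46 = 91.0116/46.46 = 1.9589
B: (70 − 121.2)²/121.2 = 2621.44/121.2 = 21.6290
C: (76 − 34.34)²/34.34 = 1735.5556/34.34 = 50.5403
Sum = 74.128
df = 2. Since 74.128 > 9.210, we reject H₀.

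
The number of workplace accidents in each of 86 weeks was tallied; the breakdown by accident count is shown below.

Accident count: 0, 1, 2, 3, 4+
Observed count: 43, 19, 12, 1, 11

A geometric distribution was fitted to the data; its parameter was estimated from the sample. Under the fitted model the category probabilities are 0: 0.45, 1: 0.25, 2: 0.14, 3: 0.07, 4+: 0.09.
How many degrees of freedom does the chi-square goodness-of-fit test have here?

3

There are k = 5 categories and 1 parameter estimated from the data, so df = 5 − 1 − 1 = 3.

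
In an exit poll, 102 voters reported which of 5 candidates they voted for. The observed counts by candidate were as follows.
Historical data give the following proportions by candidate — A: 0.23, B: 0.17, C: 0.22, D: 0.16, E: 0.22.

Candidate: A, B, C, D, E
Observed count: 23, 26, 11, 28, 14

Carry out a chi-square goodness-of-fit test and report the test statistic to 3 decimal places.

21.700

Expected counts E_i = n·p_i: 102×0.23 = 23.46, 102×0.17 = 17.34, 102×0.22 = 22.44, 102×0.16 = 16.32, 102×0.22 = 22.44.
A: (23 − 23.46)²/23.46 = 0.2116/23.46 = 0.0090
B: (26 − 17.34)²/17.34 = 74.9956/17.34 = 4.3250
C: (11 − 22.44)²/22.44 = 130.8736/22.44 = 5.8322
D: (28 − 16.32)²/16.32 = 136.4224/16.32 = 8.3592
E: (14 − 22.44)²/22.44 = 71.2336/22.44 = 3.1744
Sum = 21.700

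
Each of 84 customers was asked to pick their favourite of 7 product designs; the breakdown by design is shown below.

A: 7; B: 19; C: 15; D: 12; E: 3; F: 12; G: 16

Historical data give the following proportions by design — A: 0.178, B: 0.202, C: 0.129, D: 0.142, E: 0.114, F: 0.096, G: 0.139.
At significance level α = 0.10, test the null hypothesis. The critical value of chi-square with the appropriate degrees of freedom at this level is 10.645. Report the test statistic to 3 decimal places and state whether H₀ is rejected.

14.111; reject

Expected counts E_i = n·p_i: 84×0.178 = 14.952, 84×0.202 = 16.968, 84×0.129 = 10.836, 84×0.142 = 11.928, 84×0.114 = 9.576, 84×0.096 = 8.064, 84×0.139 = 11.676.
χ² = (7−14.952)²/14.952 + (19−16.968)²/16.968 + (15−10.836)²/10.836 + (12−11.928)²/11.928 + (3−9.576)²/9.576 + (12−8.064)²/8.064 + (16−11.676)²/11.676
   = 4.2292 + 0.2433 + 1.6001 + 0.0004 + 4.5158 + 1.9211 + 1.6013
Sum = 14.111
df = 6. Since 14.111 > 10.645, we reject H₀.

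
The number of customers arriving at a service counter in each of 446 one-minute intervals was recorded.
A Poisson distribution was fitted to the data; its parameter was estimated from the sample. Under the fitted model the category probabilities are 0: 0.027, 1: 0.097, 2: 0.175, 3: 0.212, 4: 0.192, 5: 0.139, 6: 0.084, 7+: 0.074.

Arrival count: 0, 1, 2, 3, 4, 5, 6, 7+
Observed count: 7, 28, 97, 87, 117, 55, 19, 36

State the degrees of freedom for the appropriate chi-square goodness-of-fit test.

There are k = 8 categories and 1 parameter estimated from the data, so df = 8 − 1 − 1 = 6.

6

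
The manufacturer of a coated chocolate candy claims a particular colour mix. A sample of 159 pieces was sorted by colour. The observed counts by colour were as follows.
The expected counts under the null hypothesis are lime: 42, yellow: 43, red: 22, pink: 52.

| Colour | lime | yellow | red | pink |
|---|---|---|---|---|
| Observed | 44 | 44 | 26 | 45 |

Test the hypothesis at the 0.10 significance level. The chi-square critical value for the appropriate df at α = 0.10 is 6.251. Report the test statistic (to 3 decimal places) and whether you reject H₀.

1.788; do not reject

lime: (44 − 42)²/42 = 4/42 = 0.0952
yellow: (44 − 43)²/43 = 1/43 = 0.0233
red: (26 − 22)²/22 = 16/22 = 0.7273
pink: (45 − 52)²/52 = 49/52 = 0.9423
Sum = 1.788
df = 3. Since 1.788 < 6.251, we do not reject H₀.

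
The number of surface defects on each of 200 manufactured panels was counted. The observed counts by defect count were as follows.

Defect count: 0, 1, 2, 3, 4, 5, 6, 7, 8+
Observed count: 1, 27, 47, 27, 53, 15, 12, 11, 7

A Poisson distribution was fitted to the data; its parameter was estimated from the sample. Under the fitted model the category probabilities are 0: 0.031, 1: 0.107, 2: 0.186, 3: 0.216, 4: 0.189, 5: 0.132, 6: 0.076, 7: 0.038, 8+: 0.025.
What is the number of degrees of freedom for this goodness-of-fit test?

7

There are k = 9 categories and 1 parameter estimated from the data, so df = 9 − 1 − 1 = 7.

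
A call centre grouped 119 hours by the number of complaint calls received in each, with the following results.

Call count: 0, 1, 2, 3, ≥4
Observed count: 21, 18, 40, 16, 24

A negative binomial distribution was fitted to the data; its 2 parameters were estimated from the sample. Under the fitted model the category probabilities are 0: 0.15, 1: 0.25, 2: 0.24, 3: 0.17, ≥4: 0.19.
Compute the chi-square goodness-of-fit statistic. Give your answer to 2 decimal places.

10.75

Expected counts E_i = n·p_i: 119×0.15 = 17.85, 119×0.25 = 29.75, 119×0.24 = 28.56, 119×0.17 = 20.23, 119×0.19 = 22.61.
χ² = (21−17.85)²/17.85 + (18−29.75)²/29.75 + (40−28.56)²/28.56 + (16−20.23)²/20.23 + (24−22.61)²/22.61
   = 0.556 + 4.641 + 4.582 + 0.884 + 0.085
Sum = 10.75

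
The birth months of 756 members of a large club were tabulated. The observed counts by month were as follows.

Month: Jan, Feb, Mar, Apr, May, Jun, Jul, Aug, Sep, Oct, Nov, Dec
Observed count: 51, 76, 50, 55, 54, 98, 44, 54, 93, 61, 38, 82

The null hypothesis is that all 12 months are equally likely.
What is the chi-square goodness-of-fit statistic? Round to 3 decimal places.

66.413

Under H₀ each category has probability 1/12, so each expected count is 756/12 = 63.
Jan: (51 − 63)²/63 = 144/63 = 2.2857
Feb: (76 − 63)²/63 = 169/63 = 2.6825
Mar: (50 − 63)²/63 = 169/63 = 2.6825
Apr: (55 − 63)²/63 = 64/63 = 1.0159
May: (54 − 63)²/63 = 81/63 = 1.2857
Jun: (98 − 63)²/63 = 1225/63 = 19.4444
Jul: (44 − 63)²/63 = 361/63 = 5.7302
Aug: (54 − 63)²/63 = 81/63 = 1.2857
Sep: (93 − 63)²/63 = 900/63 = 14.2857
Oct: (61 − 63)²/63 = 4/63 = 0.0635
Nov: (38 − 63)²/63 = 625/63 = 9.9206
Dec: (82 − 63)²/63 = 361/63 = 5.7302
Sum = 66.413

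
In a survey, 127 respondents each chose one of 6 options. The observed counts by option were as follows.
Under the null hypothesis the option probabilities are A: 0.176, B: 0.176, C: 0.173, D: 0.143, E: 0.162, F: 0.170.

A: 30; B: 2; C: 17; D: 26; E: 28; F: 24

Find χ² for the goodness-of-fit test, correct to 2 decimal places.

28.61

Expected counts E_i = n·p_i: 127×0.176 = 22.352, 127×0.176 = 22.352, 127×0.173 = 21.971, 127×0.143 = 18.161, 127×0.162 = 20.574, 127×0.170 = 21.59.
cat         O        E   (O−E)²/E
A          30   22.352      2.617
B           2   22.352     18.531
C          17   21.971      1.125
D          26   18.161      3.384
E          28   20.574      2.680
F          24    21.59      0.269
Sum = 28.61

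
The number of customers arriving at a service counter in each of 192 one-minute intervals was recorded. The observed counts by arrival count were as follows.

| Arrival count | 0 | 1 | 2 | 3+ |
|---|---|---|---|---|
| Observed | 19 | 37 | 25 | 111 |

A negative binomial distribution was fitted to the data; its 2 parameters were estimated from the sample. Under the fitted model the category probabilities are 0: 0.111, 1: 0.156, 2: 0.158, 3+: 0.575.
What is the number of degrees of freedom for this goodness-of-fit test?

There are k = 4 categories and 2 parameters estimated from the data, so df = 4 − 1 − 2 = 1.

1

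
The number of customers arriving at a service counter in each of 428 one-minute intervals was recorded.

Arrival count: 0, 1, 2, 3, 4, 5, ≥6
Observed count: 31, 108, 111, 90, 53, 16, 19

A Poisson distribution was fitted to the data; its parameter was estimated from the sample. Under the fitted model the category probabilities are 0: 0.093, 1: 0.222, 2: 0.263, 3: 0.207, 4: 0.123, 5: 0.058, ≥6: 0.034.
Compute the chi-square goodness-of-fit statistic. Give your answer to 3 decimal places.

Expected counts E_i = n·p_i: 428×0.093 = 39.804, 428×0.222 = 95.016, 428×0.263 = 112.564, 428×0.207 = 88.596, 428×0.123 = 52.644, 428×0.058 = 24.824, 428×0.034 = 14.552.
χ² = (31−39.804)²/39.804 + (108−95.016)²/95.016 + (111−112.564)²/112.564 + (90−88.596)²/88.596 + (53−52.644)²/52.644 + (16−24.824)²/24.824 + (19−14.552)²/14.552
   = 1.9473 + 1.7743 + 0.0217 + 0.0222 + 0.0024 + 3.1366 + 1.3596
Sum = 8.264

8.264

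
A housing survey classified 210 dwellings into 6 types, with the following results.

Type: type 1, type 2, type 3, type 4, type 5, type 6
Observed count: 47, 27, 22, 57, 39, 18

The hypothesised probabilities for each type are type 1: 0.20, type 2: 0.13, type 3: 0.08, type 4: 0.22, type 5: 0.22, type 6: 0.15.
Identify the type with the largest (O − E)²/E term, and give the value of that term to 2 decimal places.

type 6, 5.79

Expected counts E_i = n·p_i: 210×0.20 = 42, 210×0.13 = 27.3, 210×0.08 = 16.8, 210×0.22 = 46.2, 210×0.22 = 46.2, 210×0.15 = 31.5.
cat         O        E   (O−E)²/E
type 1     47       42      0.595
type 2     27     27.3      0.003
type 3     22     16.8      1.610
type 4     57     46.2      2.525
type 5     39     46.2      1.122
type 6     18     31.5      5.786
The largest term is for type 6: 5.79.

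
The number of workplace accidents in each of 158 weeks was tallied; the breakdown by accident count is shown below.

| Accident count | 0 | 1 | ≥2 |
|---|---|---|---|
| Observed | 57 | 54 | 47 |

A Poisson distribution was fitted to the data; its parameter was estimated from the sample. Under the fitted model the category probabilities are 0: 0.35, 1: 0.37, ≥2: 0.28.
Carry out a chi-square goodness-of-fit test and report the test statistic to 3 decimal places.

Expected counts E_i = n·p_i: 158×0.35 = 55.3, 158×0.37 = 58.46, 158×0.28 = 44.24.
χ² = (57−55.3)²/55.3 + (54−58.46)²/58.46 + (47−44.24)²/44.24
   = 0.0523 + 0.3403 + 0.1722
Sum = 0.565

0.565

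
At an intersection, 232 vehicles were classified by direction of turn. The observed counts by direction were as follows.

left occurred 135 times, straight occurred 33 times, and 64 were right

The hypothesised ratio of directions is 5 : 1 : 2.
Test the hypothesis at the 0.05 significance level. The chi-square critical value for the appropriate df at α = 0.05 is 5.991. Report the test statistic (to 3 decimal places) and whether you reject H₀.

1.862; do not reject

Ratio total = 8. Expected counts: 232×5/8 = 145, 232×1/8 = 29, 232×2/8 = 58.
left: (135 − 145)²/145 = 100/145 = 0.6897
straight: (33 − 29)²/29 = 16/29 = 0.5517
right: (64 − 58)²/58 = 36/58 = 0.6207
Sum = 1.862
df = 2. Since 1.862 < 5.991, we do not reject H₀.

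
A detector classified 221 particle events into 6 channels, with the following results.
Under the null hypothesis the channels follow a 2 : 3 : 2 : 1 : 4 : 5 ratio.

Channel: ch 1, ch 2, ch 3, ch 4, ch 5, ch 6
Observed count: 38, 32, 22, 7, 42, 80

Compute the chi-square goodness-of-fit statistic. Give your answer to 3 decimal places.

15.564

Ratio total = 17. Expected counts: 221×2/17 = 26, 221×3/17 = 39, 221×2/17 = 26, 221×1/17 = 13, 221×4/17 = 52, 221×5/17 = 65.
cat         O        E   (O−E)²/E
ch 1       38       26     5.5385
ch 2       32       39     1.2564
ch 3       22       26     0.6154
ch 4        7       13     2.7692
ch 5       42       52     1.9231
ch 6       80       65     3.4615
Sum = 15.564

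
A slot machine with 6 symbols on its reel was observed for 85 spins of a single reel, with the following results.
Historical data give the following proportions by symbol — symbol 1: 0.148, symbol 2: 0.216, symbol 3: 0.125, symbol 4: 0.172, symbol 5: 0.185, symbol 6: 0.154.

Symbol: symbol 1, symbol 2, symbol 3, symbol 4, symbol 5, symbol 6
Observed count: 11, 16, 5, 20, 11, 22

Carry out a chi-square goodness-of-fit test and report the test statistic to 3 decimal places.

Expected counts E_i = n·p_i: 85×0.148 = 12.58, 85×0.216 = 18.36, 85×0.125 = 10.625, 85×0.172 = 14.62, 85×0.185 = 15.725, 85×0.154 = 13.09.
cat           O        E   (O−E)²/E
symbol 1     11    12.58     0.1984
symbol 2     16    18.36     0.3034
symbol 3      5   10.625     2.9779
symbol 4     20    14.62     1.9798
symbol 5     11   15.725     1.4198
symbol 6     22    13.09     6.0648
Sum = 12.944

12.944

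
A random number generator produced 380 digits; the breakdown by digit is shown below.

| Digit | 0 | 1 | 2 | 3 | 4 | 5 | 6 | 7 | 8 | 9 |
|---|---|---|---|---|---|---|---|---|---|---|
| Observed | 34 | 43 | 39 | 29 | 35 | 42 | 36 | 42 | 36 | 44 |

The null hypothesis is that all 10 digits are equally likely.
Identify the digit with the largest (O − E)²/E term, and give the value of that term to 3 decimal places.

Under H₀ each category has probability 1/10, so each expected count is 380/10 = 38.
0: (34 − 38)²/38 = 16/38 = 0.4211
1: (43 − 38)²/38 = 25/38 = 0.6579
2: (39 − 38)²/38 = 1/38 = 0.0263
3: (29 − 38)²/38 = 81/38 = 2.1316
4: (35 − 38)²/38 = 9/38 = 0.2368
5: (42 − 38)²/38 = 16/38 = 0.4211
6: (36 − 38)²/38 = 4/38 = 0.1053
7: (42 − 38)²/38 = 16/38 = 0.4211
8: (36 − 38)²/38 = 4/38 = 0.1053
9: (44 − 38)²/38 = 36/38 = 0.9474
The largest term is for 3: 2.132.

3, 2.132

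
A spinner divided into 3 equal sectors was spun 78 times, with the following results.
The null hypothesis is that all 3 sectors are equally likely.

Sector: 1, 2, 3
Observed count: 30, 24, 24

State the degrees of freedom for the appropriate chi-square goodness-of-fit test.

2

There are k = 3 categories and no parameters were estimated from the data, so df = 3 − 1 = 2.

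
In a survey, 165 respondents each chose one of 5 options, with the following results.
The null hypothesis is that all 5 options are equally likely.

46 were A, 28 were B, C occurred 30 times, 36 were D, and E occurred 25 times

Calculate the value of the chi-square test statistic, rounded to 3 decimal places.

8.364

Under H₀ each category has probability 1/5, so each expected count is 165/5 = 33.
A: (46 − 33)²/33 = 169/33 = 5.1212
B: (28 − 33)²/33 = 25/33 = 0.7576
C: (30 − 33)²/33 = 9/33 = 0.2727
D: (36 − 33)²/33 = 9/33 = 0.2727
E: (25 − 33)²/33 = 64/33 = 1.9394
Sum = 8.364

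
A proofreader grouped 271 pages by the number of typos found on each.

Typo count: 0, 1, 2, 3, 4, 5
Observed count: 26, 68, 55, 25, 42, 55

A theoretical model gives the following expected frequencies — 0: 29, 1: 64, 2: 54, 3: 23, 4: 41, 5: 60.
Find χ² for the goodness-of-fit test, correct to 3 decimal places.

1.194

cat         O        E   (O−E)²/E
0          26       29     0.3103
1          68       64     0.2500
2          55       54     0.0185
3          25       23     0.1739
4          42       41     0.0244
5          55       60     0.4167
Sum = 1.194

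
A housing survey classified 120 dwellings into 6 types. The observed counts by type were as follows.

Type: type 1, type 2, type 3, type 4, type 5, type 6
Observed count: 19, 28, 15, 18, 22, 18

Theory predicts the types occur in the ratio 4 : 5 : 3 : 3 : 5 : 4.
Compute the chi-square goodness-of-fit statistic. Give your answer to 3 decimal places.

Ratio total = 24. Expected counts: 120×4/24 = 20, 120×5/24 = 25, 120×3/24 = 15, 120×3/24 = 15, 120×5/24 = 25, 120×4/24 = 20.
χ² = (19−20)²/20 + (28−25)²/25 + (15−15)²/15 + (18−15)²/15 + (22−25)²/25 + (18−20)²/20
   = 0.0500 + 0.3600 + 0.0000 + 0.6000 + 0.3600 + 0.2000
Sum = 1.570

1.570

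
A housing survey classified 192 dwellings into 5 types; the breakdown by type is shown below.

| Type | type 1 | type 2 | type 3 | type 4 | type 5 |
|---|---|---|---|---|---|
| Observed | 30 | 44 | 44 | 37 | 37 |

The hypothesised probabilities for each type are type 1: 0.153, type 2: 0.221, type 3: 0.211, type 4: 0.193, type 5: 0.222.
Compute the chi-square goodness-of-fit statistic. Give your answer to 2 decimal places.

1.11

Expected counts E_i = n·p_i: 192×0.153 = 29.376, 192×0.221 = 42.432, 192×0.211 = 40.512, 192×0.193 = 37.056, 192×0.222 = 42.624.
cat         O        E   (O−E)²/E
type 1     30   29.376      0.013
type 2     44   42.432      0.058
type 3     44   40.512      0.300
type 4     37   37.056      0.000
type 5     37   42.624      0.742
Sum = 1.11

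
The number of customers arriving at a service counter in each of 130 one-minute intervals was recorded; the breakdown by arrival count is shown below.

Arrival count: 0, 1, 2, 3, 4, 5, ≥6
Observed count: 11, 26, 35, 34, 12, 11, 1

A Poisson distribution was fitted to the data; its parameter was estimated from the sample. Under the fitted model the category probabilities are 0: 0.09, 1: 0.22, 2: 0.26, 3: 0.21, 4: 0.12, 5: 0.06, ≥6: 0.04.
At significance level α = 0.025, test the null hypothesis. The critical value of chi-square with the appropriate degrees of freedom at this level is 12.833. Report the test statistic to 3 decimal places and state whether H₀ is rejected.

7.501; do not reject

Expected counts E_i = n·p_i: 130×0.09 = 11.7, 130×0.22 = 28.6, 130×0.26 = 33.8, 130×0.21 = 27.3, 130×0.12 = 15.6, 130×0.06 = 7.8, 130×0.04 = 5.2.
χ² = (11−11.7)²/11.7 + (26−28.6)²/28.6 + (35−33.8)²/33.8 + (34−27.3)²/27.3 + (12−15.6)²/15.6 + (11−7.8)²/7.8 + (1−5.2)²/5.2
   = 0.0419 + 0.2364 + 0.0426 + 1.6443 + 0.8308 + 1.3128 + 3.3923
Sum = 7.501
df = 5. Since 7.501 < 12.833, we do not reject H₀.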